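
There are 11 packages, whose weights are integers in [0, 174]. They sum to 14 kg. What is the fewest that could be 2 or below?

If only k of them are at most 2, the other 11 − k are at least 3, so the total is at least (11 − k)·3 + k·0.
This is ≤ 14, so (11 − k)·3 + 0k ≤ 14, which gives k ≥ 7.
Exactly 7 works: 7 values at 0 and 4 at 3 total 12; raise one of the low values by 2 (still ≤ 2) to hit 14.

7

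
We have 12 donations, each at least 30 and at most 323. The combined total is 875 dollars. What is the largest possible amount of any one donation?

Maximizing one value means minimizing the remaining 11.
The other 11 contribute at least 11 × 30 = 330, leaving at most 875 − 330 = 545.
But each donation is capped at 323, so the maximum is 323.
Achievable: one at 323 and the other 11 totalling 552, which fits since 11 × 30 ≤ 552 ≤ 11 × 323.

323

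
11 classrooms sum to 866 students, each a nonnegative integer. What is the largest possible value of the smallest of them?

The 11 values sum to 866, so their minimum is at most ⌊866/11⌋ = 78.
Achievable: 3 of them at 78 and 8 at 79 total 866.

78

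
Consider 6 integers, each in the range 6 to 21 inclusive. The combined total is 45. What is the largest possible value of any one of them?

Maximizing one value means minimizing the remaining 5.
The other 5 contribute at least 5 × 6 = 30, leaving at most 45 − 30 = 15.
Since 15 ≤ 21, this is achievable: one at 15 and 5 at 6.

15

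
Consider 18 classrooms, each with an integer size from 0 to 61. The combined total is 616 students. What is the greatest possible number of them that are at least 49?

Suppose k of them are at least 49. Those contribute at least 49 each and the other 18 − k at least 0 each.
So the total is at least 49k + 0(18 − k) = 0 + 49k. This must be ≤ 616, giving k ≤ 12.
k = 12 is achieved by 12 values at 49 and 6 at 0, total 588; add 28 to one value (staying below 49) to reach 616.

12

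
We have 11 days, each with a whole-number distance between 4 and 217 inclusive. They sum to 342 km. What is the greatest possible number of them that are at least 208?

Suppose k of them are at least 208. Those contribute at least 208 each and the other 11 − k at least 4 each.
So the total is at least 208k + 4(11 − k) = 44 + 204k. This must be ≤ 342, giving k ≤ 1.
k = 1 is achieved by 1 value at 208 and 10 at 4, total 248; add 94 to one value (staying below 208) to reach 342.

1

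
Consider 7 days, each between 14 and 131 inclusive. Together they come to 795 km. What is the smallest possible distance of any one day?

To make one day as small as possible, make the other 6 as large as possible.
The other 6 can take up 6 × 131 = 786 ≥ 795 − 14, so one day can sit at its floor of 14.
Achievable: one at 14 and the other 6 totalling 781, which fits since 6 × 14 ≤ 781 ≤ 6 × 131.

14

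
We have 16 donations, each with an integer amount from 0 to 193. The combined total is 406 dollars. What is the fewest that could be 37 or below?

Each value above 37 is at least 38, contributing at least 38 − 0 = 38 above the floor 0.
The sum exceeds the floor total 0 by 406, so at most ⌊406/38⌋ = 10 exceed 37, and at least 6 are ≤ 37.
Exactly 6 works: 6 values at 0 and 10 at 38 total 380; raise one of the low values by 26 (still ≤ 37) to hit 406.

6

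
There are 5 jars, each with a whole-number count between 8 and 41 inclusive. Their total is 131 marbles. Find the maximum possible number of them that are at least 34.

3

If k of the values are ≥ 34, the total is ≥ 34k + 8(5 − k).
Setting 34k + 8(5 − k) ≤ 131 gives 26k ≤ 91, so k ≤ 3.
k = 3 is achieved by 3 values at 34 and 2 at 8, total 118; add 13 to one value (staying below 34) to reach 131.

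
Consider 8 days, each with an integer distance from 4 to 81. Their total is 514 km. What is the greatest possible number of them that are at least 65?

7

Suppose k of them are at least 65. Those contribute at least 65 each and the other 8 − k at least 4 each.
So the total is at least 65k + 4(8 − k) = 32 + 61k. This must be ≤ 514, giving k ≤ 7.
k = 7 is achieved by 7 values at 65 and 1 at 4, total 459; add 55 to one value (staying below 65) to reach 514.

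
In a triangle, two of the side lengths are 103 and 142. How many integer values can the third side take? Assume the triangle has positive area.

205

The triangle inequality gives |103 − 142| < c < 103 + 142, i.e. 39 < c < 245.
So c can be any integer from 40 to 244: 205 values.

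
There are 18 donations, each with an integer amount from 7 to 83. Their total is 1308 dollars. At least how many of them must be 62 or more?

If only k of them are at least 62, the other 18 − k are at most 61, so the total is at most k·83 + (18 − k)·61.
This must reach 1308, so k·83 + (18 − k)·61 ≥ 1308, giving k ≥ 10.
Exactly 10 works: 10 values at 83 and 8 at 61 total 1318; lower one of the high values by 10 (still ≥ 62) to hit 1308.

10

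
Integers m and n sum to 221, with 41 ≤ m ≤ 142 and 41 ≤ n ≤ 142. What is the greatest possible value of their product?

mn = m(221 − m) is maximized when m is as near 221/2 as the bounds allow.
Taking m = 110 and n = 111 (both in [41, 142]) gives mn = 12210.

12210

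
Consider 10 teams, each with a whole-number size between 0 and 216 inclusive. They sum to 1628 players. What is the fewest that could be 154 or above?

2

If only k of them are at least 154, the other 10 − k are at most 153, so the total is at most k·216 + (10 − k)·153.
This must reach 1628, so k·216 + (10 − k)·153 ≥ 1628, giving k ≥ 2.
Exactly 2 works: 2 values at 216 and 8 at 153 total 1656; lower one of the high values by 28 (still ≥ 154) to hit 1628.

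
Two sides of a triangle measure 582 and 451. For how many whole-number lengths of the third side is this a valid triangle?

The triangle inequality gives |582 − 451| < c < 582 + 451, i.e. 131 < c < 1033.
So c can be any integer from 132 to 1032: 901 values.

901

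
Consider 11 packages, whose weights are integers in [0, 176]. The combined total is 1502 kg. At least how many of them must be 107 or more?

5

Each value short of 107 is at most 106, costing at least 176 − 106 = 70 against the maximum total of 1936.
We can afford to lose at most 1936 − 1502 = 434, so at most ⌊434/70⌋ = 6 fall short, and at least 5 are ≥ 107.
Exactly 5 works: 5 values at 176 and 6 at 106 total 1516; lower one of the high values by 14 (still ≥ 107) to hit 1502.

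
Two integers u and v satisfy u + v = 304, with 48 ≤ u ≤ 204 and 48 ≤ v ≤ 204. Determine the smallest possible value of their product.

20400

uv = u(304 − u) is concave in u, so over [100, 204] it is minimized at an endpoint.
The extreme feasible split is u = 100, v = 204, giving uv = 20400.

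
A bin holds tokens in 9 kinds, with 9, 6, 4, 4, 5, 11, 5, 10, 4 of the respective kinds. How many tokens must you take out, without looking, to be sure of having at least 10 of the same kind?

56

In the worst case you take as many as possible of each kind without reaching 10: 9 + 6 + 4 + 4 + 5 + 9 + 5 + 9 + 4 = 55.
The next one must give 10 of some kind, so 55 + 1 = 56.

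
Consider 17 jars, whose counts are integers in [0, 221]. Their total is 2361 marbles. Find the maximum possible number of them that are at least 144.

With k values at 144 or above and the rest at least 0, the sum is at least 0 + 144k.
Since the sum is 2361, we need 144k ≤ 2361, i.e. k ≤ 16.
k = 16 is achieved by 16 values at 144 and 1 at 0, total 2304; add 57 to one value (staying below 144) to reach 2361.

16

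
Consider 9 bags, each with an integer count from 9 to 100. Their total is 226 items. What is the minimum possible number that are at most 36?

Let j be the number exceeding 36. Then the total is ≥ 37·j + 9·(9 − j) = 81 + 28j.
So 28j ≤ 145 and j ≤ 5; hence at least 9 − 5 = 4 are ≤ 36.
Exactly 4 works: 4 values at 9 and 5 at 37 total 221; raise one of the low values by 5 (still ≤ 36) to hit 226.

4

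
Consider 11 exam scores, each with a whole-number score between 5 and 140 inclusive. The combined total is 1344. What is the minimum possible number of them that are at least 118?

3

Each value short of 118 is at most 117, costing at least 140 − 117 = 23 against the maximum total of 1540.
We can afford to lose at most 1540 − 1344 = 196, so at most ⌊196/23⌋ = 8 fall short, and at least 3 are ≥ 118.
Exactly 3 works: 3 values at 140 and 8 at 117 total 1356; lower one of the high values by 12 (still ≥ 118) to hit 1344.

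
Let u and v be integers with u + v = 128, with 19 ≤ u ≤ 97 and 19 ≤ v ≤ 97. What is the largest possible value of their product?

For a fixed sum, the product uv is largest when u and v are as close as possible.
Taking u = 64 and v = 64 (both in [19, 97]) gives uv = 4096.

4096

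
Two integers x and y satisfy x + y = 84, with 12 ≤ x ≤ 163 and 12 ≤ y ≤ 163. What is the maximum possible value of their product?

With x + y fixed, xy peaks when the two are closest together.
Taking x = 42 and y = 42 (both in [12, 163]) gives xy = 1764.

1764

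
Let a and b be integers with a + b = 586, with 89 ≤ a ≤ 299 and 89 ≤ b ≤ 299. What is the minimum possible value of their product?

85813

ab = a(586 − a) is concave in a, so over [287, 299] it is minimized at an endpoint.
At the endpoint a = 287, b = 586 − 287 = 299, so ab = 287 × 299 = 85813.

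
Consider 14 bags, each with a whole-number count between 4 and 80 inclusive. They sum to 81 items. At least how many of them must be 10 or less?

If only k of them are at most 10, the other 14 − k are at least 11, so the total is at least (14 − k)·11 + k·4.
This is ≤ 81, so (14 − k)·11 + 4k ≤ 81, which gives k ≥ 11.
Exactly 11 works: 11 values at 4 and 3 at 11 total 77; raise one of the low values by 4 (still ≤ 10) to hit 81.

11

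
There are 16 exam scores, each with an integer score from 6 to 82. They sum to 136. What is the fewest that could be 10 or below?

8

If only k of them are at most 10, the other 16 − k are at least 11, so the total is at least (16 − k)·11 + k·6.
This is ≤ 136, so (16 − k)·11 + 6k ≤ 136, which gives k ≥ 8.
Exactly 8 works: 8 values at 6 and 8 at 11 total 136.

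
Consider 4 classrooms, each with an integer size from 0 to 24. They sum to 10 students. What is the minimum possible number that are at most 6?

3

Let j be the number exceeding 6. Then the total is ≥ 7·j + 0·(4 − j) = 0 + 7j.
So 7j ≤ 10 and j ≤ 1; hence at least 4 − 1 = 3 are ≤ 6.
Exactly 3 works: 3 values at 0 and 1 at 7 total 7; raise one of the low values by 3 (still ≤ 6) to hit 10.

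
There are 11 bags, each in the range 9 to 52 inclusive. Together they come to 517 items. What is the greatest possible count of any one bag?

Maximizing one value means minimizing the remaining 10.
The other 10 contribute at least 10 × 9 = 90, leaving at most 517 − 90 = 427.
But each bag is capped at 52, so the maximum is 52.
Achievable: one at 52 and the other 10 totalling 465, which fits since 10 × 9 ≤ 465 ≤ 10 × 52.

52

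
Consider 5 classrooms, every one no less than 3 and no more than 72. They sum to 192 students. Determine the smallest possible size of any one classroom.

Minimizing one value means maximizing the remaining 4.
The other 4 can take up 4 × 72 = 288 ≥ 192 − 3, so one classroom can sit at its floor of 3.
Achievable: one at 3 and the other 4 totalling 189, which fits since 4 × 3 ≤ 189 ≤ 4 × 72.

3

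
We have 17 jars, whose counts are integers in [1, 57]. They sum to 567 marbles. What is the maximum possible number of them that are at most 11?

8

Suppose k of them are at most 11. Those contribute at most 11 each and the rest at most 57 each.
So the total is at most 11k + 57(17 − k) = 969 − 46k. This must still be ≥ 567, so k ≤ 8.
k = 8 is achieved by 8 values at 11 and 9 at 57, total 601; lower one of the 57's by 34 (still > 11) to reach 567.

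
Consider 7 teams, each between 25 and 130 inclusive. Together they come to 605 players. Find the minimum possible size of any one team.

25

Minimizing one value means maximizing the remaining 6.
The other 6 can take up 6 × 130 = 780 ≥ 605 − 25, so one team can sit at its floor of 25.
Achievable: one at 25 and the other 6 totalling 580, which fits since 6 × 25 ≤ 580 ≤ 6 × 130.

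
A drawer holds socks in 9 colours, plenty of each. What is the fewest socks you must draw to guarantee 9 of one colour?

73

In the worst case you draw 8 of each of the 9 colours: 9 × 8 = 72.
One more forces 9 of some colour, so 72 + 1 = 73.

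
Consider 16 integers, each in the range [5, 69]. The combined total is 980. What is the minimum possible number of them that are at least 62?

Suppose at most 16 − j of them reach 62; then j values are ≤ 61 and the rest ≤ 69.
The total is then ≤ 61·j + 69·(16 − j) = 1104 − 8j. For this to be ≥ 980 we need j ≤ 15, so at least 16 − 15 = 1 must reach 62.
Exactly 1 works: 1 value at 69 and 15 at 61 total 984; lower one of the high values by 4 (still ≥ 62) to hit 980.

1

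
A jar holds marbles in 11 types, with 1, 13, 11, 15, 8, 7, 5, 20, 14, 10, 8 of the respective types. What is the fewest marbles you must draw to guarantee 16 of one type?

108

In the worst case you take as many as possible of each type without reaching 16: 1 + 13 + 11 + 15 + 8 + 7 + 5 + 15 + 14 + 10 + 8 = 107.
The next one must give 16 of some type, so 107 + 1 = 108.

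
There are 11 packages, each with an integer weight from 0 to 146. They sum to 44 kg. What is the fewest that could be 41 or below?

Each value above 41 is at least 42, contributing at least 42 − 0 = 42 above the floor 0.
The sum exceeds the floor total 0 by 44, so at most ⌊44/42⌋ = 1 exceed 41, and at least 10 are ≤ 41.
Exactly 10 works: 10 values at 0 and 1 at 42 total 42; raise one of the low values by 2 (still ≤ 41) to hit 44.

10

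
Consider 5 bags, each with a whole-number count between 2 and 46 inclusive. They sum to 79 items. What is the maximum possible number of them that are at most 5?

3

Suppose k of them are at most 5. Those contribute at most 5 each and the rest at most 46 each.
So the total is at most 5k + 46(5 − k) = 230 − 41k. This must still be ≥ 79, so k ≤ 3.
k = 3 is achieved by 3 values at 5 and 2 at 46, total 107; lower one of the 46's by 28 (still > 5) to reach 79.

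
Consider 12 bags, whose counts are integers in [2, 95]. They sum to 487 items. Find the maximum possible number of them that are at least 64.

7

If k of the values are ≥ 64, the total is ≥ 64k + 2(12 − k).
Setting 64k + 2(12 − k) ≤ 487 gives 62k ≤ 463, so k ≤ 7.
k = 7 is achieved by 7 values at 64 and 5 at 2, total 458; add 29 to one value (staying below 64) to reach 487.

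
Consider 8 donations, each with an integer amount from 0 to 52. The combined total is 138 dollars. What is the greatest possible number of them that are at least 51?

2

If k of the values are ≥ 51, the total is ≥ 51k + 0(8 − k).
Setting 51k + 0(8 − k) ≤ 138 gives 51k ≤ 138, so k ≤ 2.
k = 2 is achieved by 2 values at 51 and 6 at 0, total 102; add 36 to one value (staying below 51) to reach 138.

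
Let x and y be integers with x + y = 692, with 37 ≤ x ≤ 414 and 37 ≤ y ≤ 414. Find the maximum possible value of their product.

xy = x(692 − x) is maximized when x is as near 692/2 as the bounds allow.
Taking x = 346 and y = 346 (both in [37, 414]) gives xy = 119716.

119716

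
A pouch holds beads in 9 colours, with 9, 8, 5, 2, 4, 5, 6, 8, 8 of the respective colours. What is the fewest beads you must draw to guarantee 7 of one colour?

In the worst case you take as many as possible of each colour without reaching 7: 6 + 6 + 5 + 2 + 4 + 5 + 6 + 6 + 6 = 46.
The next one must give 7 of some colour, so 46 + 1 = 47.

47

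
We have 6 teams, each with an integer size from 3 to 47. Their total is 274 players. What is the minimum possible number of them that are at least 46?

Suppose at most 6 − j of them reach 46; then j values are ≤ 45 and the rest ≤ 47.
The total is then ≤ 45·j + 47·(6 − j) = 282 − 2j. For this to be ≥ 274 we need j ≤ 4, so at least 6 − 4 = 2 must reach 46.
Exactly 2 works: 2 values at 47 and 4 at 45 total 274.

2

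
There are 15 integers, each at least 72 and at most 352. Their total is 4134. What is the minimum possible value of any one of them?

To make one integer as small as possible, make the other 14 as large as possible.
The other 14 can take up 14 × 352 = 4928 ≥ 4134 − 72, so one integer can sit at its floor of 72.
Achievable: one at 72 and the other 14 totalling 4062, which fits since 14 × 72 ≤ 4062 ≤ 14 × 352.

72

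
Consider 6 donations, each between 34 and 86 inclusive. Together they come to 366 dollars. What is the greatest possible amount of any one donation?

86

To make one donation as large as possible, make the other 5 as small as possible.
The other 5 contribute at least 5 × 34 = 170, leaving at most 366 − 170 = 196.
But each donation is capped at 86, so the maximum is 86.
Achievable: one at 86 and the other 5 totalling 280, which fits since 5 × 34 ≤ 280 ≤ 5 × 86.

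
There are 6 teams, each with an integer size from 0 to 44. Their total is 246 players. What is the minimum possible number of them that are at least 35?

If only k of them are at least 35, the other 6 − k are at most 34, so the total is at most k·44 + (6 − k)·34.
This must reach 246, so k·44 + (6 − k)·34 ≥ 246, giving k ≥ 5.
Exactly 5 works: 5 values at 44 and 1 at 34 total 254; lower one of the high values by 8 (still ≥ 35) to hit 246.

5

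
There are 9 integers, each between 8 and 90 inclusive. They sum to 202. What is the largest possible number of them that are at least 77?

With k values at 77 or above and the rest at least 8, the sum is at least 72 + 69k.
Since the sum is 202, we need 69k ≤ 130, i.e. k ≤ 1.
k = 1 is achieved by 1 value at 77 and 8 at 8, total 141; add 61 to one value (staying below 77) to reach 202.

1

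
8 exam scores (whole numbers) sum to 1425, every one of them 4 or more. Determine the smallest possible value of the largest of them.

179

If every one of the 8 were at most 178, the total would be at most 8 × 178 = 1424 < 1425.
Equality holds with 1 value of 179 and 7 values of 178.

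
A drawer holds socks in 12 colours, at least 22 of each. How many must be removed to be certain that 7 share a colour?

73

In the worst case you draw 6 of each of the 12 colours: 12 × 6 = 72.
One more forces 7 of some colour, so 72 + 1 = 73.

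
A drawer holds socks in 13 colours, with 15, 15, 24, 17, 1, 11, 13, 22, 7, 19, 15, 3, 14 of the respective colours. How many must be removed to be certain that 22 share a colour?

173

In the worst case you take as many as possible of each colour without reaching 22: 15 + 15 + 21 + 17 + 1 + 11 + 13 + 21 + 7 + 19 + 15 + 3 + 14 = 172.
The next one must give 22 of some colour, so 172 + 1 = 173.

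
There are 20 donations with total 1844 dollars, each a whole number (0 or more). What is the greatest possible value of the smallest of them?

If every one of the 20 were at least 93, the total would be at least 20 × 93 = 1860 > 1844.
Taking 16 copies of 92 and 4 copies of 93 gives exactly 1844, so 92 is attained.

92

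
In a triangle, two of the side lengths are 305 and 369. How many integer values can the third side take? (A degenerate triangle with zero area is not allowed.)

The triangle inequality gives |305 − 369| < c < 305 + 369, i.e. 64 < c < 674.
So c can be any integer from 65 to 673: 609 values.

609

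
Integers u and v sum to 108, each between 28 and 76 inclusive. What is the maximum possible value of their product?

2916

uv = u(108 − u) is maximized when u is as near 108/2 as the bounds allow.
Taking u = 54 and v = 54 (both in [28, 76]) gives uv = 2916.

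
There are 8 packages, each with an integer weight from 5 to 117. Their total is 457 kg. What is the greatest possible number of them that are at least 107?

4

If k of the values are ≥ 107, the total is ≥ 107k + 5(8 − k).
Setting 107k + 5(8 − k) ≤ 457 gives 102k ≤ 417, so k ≤ 4.
k = 4 is achieved by 4 values at 107 and 4 at 5, total 448; add 9 to one value (staying below 107) to reach 457.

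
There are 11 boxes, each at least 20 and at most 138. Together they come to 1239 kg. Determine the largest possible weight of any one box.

Maximizing one value means minimizing the remaining 10.
The other 10 contribute at least 10 × 20 = 200, leaving at most 1239 − 200 = 1039.
But each box is capped at 138, so the maximum is 138.
Achievable: one at 138 and the other 10 totalling 1101, which fits since 10 × 20 ≤ 1101 ≤ 10 × 138.

138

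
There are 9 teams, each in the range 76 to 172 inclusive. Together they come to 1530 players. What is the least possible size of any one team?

154

To make one team as small as possible, make the other 8 as large as possible.
The other 8 contribute at most 8 × 172 = 1376, leaving at least 1530 − 1376 = 154.
Since 154 ≥ 76, this is achievable: one at 154 and 8 at 172.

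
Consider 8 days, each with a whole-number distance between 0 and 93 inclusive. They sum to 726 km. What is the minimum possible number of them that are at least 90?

If only k of them are at least 90, the other 8 − k are at most 89, so the total is at most k·93 + (8 − k)·89.
This must reach 726, so k·93 + (8 − k)·89 ≥ 726, giving k ≥ 4.
Exactly 4 works: 4 values at 93 and 4 at 89 total 728; lower one of the high values by 2 (still ≥ 90) to hit 726.

4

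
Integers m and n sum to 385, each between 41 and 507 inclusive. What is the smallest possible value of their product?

Since m + n is fixed, pushing one of them to its bound minimizes the product.
The extreme feasible split is m = 41, n = 344, giving mn = 14104.

14104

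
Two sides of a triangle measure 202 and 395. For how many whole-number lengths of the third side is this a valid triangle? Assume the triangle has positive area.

The triangle inequality gives |202 − 395| < c < 202 + 395, i.e. 193 < c < 597.
So c can be any integer from 194 to 596: 403 values.

403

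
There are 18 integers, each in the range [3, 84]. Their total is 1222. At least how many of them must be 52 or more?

10

Suppose at most 18 − j of them reach 52; then j values are ≤ 51 and the rest ≤ 84.
The total is then ≤ 51·j + 84·(18 − j) = 1512 − 33j. For this to be ≥ 1222 we need j ≤ 8, so at least 18 − 8 = 10 must reach 52.
Exactly 10 works: 10 values at 84 and 8 at 51 total 1248; lower one of the high values by 26 (still ≥ 52) to hit 1222.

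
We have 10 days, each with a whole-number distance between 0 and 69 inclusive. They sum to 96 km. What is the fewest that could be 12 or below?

Each value above 12 is at least 13, contributing at least 13 − 0 = 13 above the floor 0.
The sum exceeds the floor total 0 by 96, so at most ⌊96/13⌋ = 7 exceed 12, and at least 3 are ≤ 12.
Exactly 3 works: 3 values at 0 and 7 at 13 total 91; raise one of the low values by 5 (still ≤ 12) to hit 96.

3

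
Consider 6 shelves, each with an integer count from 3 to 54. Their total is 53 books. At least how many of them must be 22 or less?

5

Let j be the number exceeding 22. Then the total is ≥ 23·j + 3·(6 − j) = 18 + 20j.
So 20j ≤ 35 and j ≤ 1; hence at least 6 − 1 = 5 are ≤ 22.
Exactly 5 works: 5 values at 3 and 1 at 23 total 38; raise one of the low values by 15 (still ≤ 22) to hit 53.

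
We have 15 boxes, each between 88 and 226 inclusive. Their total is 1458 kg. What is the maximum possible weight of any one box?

To make one box as large as possible, make the other 14 as small as possible.
The other 14 contribute at least 14 × 88 = 1232, leaving at most 1458 − 1232 = 226.
Since 226 ≤ 226, this is achievable: one at 226 and 14 at 88.

226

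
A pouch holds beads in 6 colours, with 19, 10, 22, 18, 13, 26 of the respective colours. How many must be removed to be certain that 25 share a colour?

107

In the worst case you take as many as possible of each colour without reaching 25: 19 + 10 + 22 + 18 + 13 + 24 = 106.
The next one must give 25 of some colour, so 106 + 1 = 107.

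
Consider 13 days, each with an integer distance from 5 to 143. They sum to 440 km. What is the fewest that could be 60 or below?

7

Let j be the number exceeding 60. Then the total is ≥ 61·j + 5·(13 − j) = 65 + 56j.
So 56j ≤ 375 and j ≤ 6; hence at least 13 − 6 = 7 are ≤ 60.
Exactly 7 works: 7 values at 5 and 6 at 61 total 401; raise one of the low values by 39 (still ≤ 60) to hit 440.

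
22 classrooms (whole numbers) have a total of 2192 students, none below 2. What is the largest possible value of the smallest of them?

If every one of the 22 were at least 100, the total would be at least 22 × 100 = 2200 > 2192.
Equality holds with 8 values of 99 and 14 values of 100.

99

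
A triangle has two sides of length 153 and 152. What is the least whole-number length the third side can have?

2

The third side must exceed |153 − 152| = 1.
The smallest integer above 1 is 2.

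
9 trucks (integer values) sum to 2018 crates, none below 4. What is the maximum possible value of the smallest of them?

224

The average is 2018/9 < 225, so some value is ≤ 224.
Achievable: 7 of them at 224 and 2 at 225 total 2018.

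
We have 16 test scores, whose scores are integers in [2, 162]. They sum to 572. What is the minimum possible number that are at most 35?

1

If only k of them are at most 35, the other 16 − k are at least 36, so the total is at least (16 − k)·36 + k·2.
This is ≤ 572, so (16 − k)·36 + 2k ≤ 572, which gives k ≥ 1.
Exactly 1 works: 1 value at 2 and 15 at 36 total 542; raise one of the low values by 30 (still ≤ 35) to hit 572.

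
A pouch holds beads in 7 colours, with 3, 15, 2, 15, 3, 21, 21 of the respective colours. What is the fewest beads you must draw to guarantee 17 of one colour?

In the worst case you take as many as possible of each colour without reaching 17: 3 + 15 + 2 + 15 + 3 + 16 + 16 = 70.
The next one must give 17 of some colour, so 70 + 1 = 71.

71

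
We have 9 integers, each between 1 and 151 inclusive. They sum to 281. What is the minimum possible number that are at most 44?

3

Each value above 44 is at least 45, contributing at least 45 − 1 = 44 above the floor 1.
The sum exceeds the floor total 9 by 272, so at most ⌊272/44⌋ = 6 exceed 44, and at least 3 are ≤ 44.
Exactly 3 works: 3 values at 1 and 6 at 45 total 273; raise one of the low values by 8 (still ≤ 44) to hit 281.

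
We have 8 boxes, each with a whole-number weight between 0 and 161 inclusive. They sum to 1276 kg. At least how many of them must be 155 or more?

Each value short of 155 is at most 154, costing at least 161 − 154 = 7 against the maximum total of 1288.
We can afford to lose at most 1288 − 1276 = 12, so at most ⌊12/7⌋ = 1 fall short, and at least 7 are ≥ 155.
Exactly 7 works: 7 values at 161 and 1 at 154 total 1281; lower one of the high values by 5 (still ≥ 155) to hit 1276.

7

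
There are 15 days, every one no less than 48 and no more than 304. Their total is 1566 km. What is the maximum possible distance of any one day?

304

To make one day as large as possible, make the other 14 as small as possible.
The other 14 contribute at least 14 × 48 = 672, leaving at most 1566 − 672 = 894.
But each day is capped at 304, so the maximum is 304.
Achievable: one at 304 and the other 14 totalling 1262, which fits since 14 × 48 ≤ 1262 ≤ 14 × 304.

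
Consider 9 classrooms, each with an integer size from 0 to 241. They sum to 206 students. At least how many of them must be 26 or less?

Let j be the number exceeding 26. Then the total is ≥ 27·j + 0·(9 − j) = 0 + 27j.
So 27j ≤ 206 and j ≤ 7; hence at least 9 − 7 = 2 are ≤ 26.
Exactly 2 works: 2 values at 0 and 7 at 27 total 189; raise one of the low values by 17 (still ≤ 26) to hit 206.

2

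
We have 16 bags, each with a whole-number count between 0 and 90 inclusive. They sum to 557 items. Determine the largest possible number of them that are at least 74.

With k values at 74 or above and the rest at least 0, the sum is at least 0 + 74k.
Since the sum is 557, we need 74k ≤ 557, i.e. k ≤ 7.
k = 7 is achieved by 7 values at 74 and 9 at 0, total 518; add 39 to one value (staying below 74) to reach 557.

7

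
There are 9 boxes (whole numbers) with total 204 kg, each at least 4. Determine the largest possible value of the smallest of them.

22

The 9 values sum to 204, so their minimum is at most ⌊204/9⌋ = 22.
Taking 3 copies of 22 and 6 copies of 23 gives exactly 204, so 22 is attained.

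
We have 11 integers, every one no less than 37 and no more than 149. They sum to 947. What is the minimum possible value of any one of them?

Minimizing one value means maximizing the remaining 10.
The other 10 can take up 10 × 149 = 1490 ≥ 947 − 37, so one integer can sit at its floor of 37.
Achievable: one at 37 and the other 10 totalling 910, which fits since 10 × 37 ≤ 910 ≤ 10 × 149.

37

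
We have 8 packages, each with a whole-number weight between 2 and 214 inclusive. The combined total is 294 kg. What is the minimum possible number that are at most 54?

Let j be the number exceeding 54. Then the total is ≥ 55·j + 2·(8 − j) = 16 + 53j.
So 53j ≤ 278 and j ≤ 5; hence at least 8 − 5 = 3 are ≤ 54.
Exactly 3 works: 3 values at 2 and 5 at 55 total 281; raise one of the low values by 13 (still ≤ 54) to hit 294.

3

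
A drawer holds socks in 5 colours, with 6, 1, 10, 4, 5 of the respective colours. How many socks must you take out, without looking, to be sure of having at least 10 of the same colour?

In the worst case you take as many as possible of each colour without reaching 10: 6 + 1 + 9 + 4 + 5 = 25.
The next one must give 10 of some colour, so 25 + 1 = 26.

26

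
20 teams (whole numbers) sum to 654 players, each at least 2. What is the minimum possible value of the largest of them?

The 20 values sum to 654, so their maximum is at least ⌈654/20⌉ = 33.
Equality holds with 14 values of 33 and 6 values of 32.

33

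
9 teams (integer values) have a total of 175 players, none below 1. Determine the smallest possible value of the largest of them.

20

If every one of the 9 were at most 19, the total would be at most 9 × 19 = 171 < 175.
Equality holds with 4 values of 20 and 5 values of 19.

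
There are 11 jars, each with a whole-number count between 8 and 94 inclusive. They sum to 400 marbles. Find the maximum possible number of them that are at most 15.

Each value at 15 or below falls at least 94 − 15 = 79 short of the ceiling 94.
The ceiling total is 11 × 94 = 1034, and we need 400, so at most ⌊(1034 − 400)/79⌋ = 8 can be that low.
k = 8 is achieved by 8 values at 15 and 3 at 94, total 402; lower one of the 94's by 2 (still > 15) to reach 400.

8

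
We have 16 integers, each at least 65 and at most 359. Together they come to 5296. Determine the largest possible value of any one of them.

To make one integer as large as possible, make the other 15 as small as possible.
The other 15 contribute at least 15 × 65 = 975, leaving at most 5296 − 975 = 4321.
But each integer is capped at 359, so the maximum is 359.
Achievable: one at 359 and the other 15 totalling 4937, which fits since 15 × 65 ≤ 4937 ≤ 15 × 359.

359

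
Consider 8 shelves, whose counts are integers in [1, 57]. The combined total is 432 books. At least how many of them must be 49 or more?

6

Suppose at most 8 − j of them reach 49; then j values are ≤ 48 and the rest ≤ 57.
The total is then ≤ 48·j + 57·(8 − j) = 456 − 9j. For this to be ≥ 432 we need j ≤ 2, so at least 8 − 2 = 6 must reach 49.
Exactly 6 works: 6 values at 57 and 2 at 48 total 438; lower one of the high values by 6 (still ≥ 49) to hit 432.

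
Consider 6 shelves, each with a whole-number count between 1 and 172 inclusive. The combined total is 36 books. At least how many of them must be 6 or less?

Let j be the number exceeding 6. Then the total is ≥ 7·j + 1·(6 − j) = 6 + 6j.
So 6j ≤ 30 and j ≤ 5; hence at least 6 − 5 = 1 are ≤ 6.
Exactly 1 works: 1 value at 1 and 5 at 7 total 36.

1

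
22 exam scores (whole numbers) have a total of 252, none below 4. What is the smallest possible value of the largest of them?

12

The 22 values sum to 252, so their maximum is at least ⌈252/22⌉ = 12.
Achievable: 10 of them at 12 and 12 at 11 total 252.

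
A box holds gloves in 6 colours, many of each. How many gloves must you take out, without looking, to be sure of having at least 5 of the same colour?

You could draw 4 of every colour without reaching 5 of any — 24 in all.
One more forces 5 of some colour, so 24 + 1 = 25.

25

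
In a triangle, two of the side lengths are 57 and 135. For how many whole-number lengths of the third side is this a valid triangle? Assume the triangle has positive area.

113

The triangle inequality gives |57 − 135| < c < 57 + 135, i.e. 78 < c < 192.
So c can be any integer from 79 to 191: 113 values.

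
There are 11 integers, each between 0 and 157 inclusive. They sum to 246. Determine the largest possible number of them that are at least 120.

If k of the values are ≥ 120, the total is ≥ 120k + 0(11 − k).
Setting 120k + 0(11 − k) ≤ 246 gives 120k ≤ 246, so k ≤ 2.
k = 2 is achieved by 2 values at 120 and 9 at 0, total 240; add 6 to one value (staying below 120) to reach 246.

2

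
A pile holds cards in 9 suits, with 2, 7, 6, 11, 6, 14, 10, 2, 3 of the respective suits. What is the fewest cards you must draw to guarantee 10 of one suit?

In the worst case you take as many as possible of each suit without reaching 10: 2 + 7 + 6 + 9 + 6 + 9 + 9 + 2 + 3 = 53.
The next one must give 10 of some suit, so 53 + 1 = 54.

54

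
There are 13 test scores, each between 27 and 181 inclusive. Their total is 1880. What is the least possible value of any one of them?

27

Minimizing one value means maximizing the remaining 12.
The other 12 can take up 12 × 181 = 2172 ≥ 1880 − 27, so one score can sit at its floor of 27.
Achievable: one at 27 and the other 12 totalling 1853, which fits since 12 × 27 ≤ 1853 ≤ 12 × 181.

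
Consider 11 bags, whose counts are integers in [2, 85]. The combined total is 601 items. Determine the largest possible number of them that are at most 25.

Suppose k of them are at most 25. Those contribute at most 25 each and the rest at most 85 each.
So the total is at most 25k + 85(11 − k) = 935 − 60k. This must still be ≥ 601, so k ≤ 5.
k = 5 is achieved by 5 values at 25 and 6 at 85, total 635; lower one of the 85's by 34 (still > 25) to reach 601.

5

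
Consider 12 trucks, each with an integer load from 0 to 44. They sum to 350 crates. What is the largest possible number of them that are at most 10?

5

Suppose k of them are at most 10. Those contribute at most 10 each and the rest at most 44 each.
So the total is at most 10k + 44(12 − k) = 528 − 34k. This must still be ≥ 350, so k ≤ 5.
k = 5 is achieved by 5 values at 10 and 7 at 44, total 358; lower one of the 44's by 8 (still > 10) to reach 350.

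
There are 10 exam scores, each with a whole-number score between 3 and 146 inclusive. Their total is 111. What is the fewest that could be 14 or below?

4

Each value above 14 is at least 15, contributing at least 15 − 3 = 12 above the floor 3.
The sum exceeds the floor total 30 by 81, so at most ⌊81/12⌋ = 6 exceed 14, and at least 4 are ≤ 14.
Exactly 4 works: 4 values at 3 and 6 at 15 total 102; raise one of the low values by 9 (still ≤ 14) to hit 111.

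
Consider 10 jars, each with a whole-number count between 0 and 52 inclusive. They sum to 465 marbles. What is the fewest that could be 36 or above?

7

If only k of them are at least 36, the other 10 − k are at most 35, so the total is at most k·52 + (10 − k)·35.
This must reach 465, so k·52 + (10 − k)·35 ≥ 465, giving k ≥ 7.
Exactly 7 works: 7 values at 52 and 3 at 35 total 469; lower one of the high values by 4 (still ≥ 36) to hit 465.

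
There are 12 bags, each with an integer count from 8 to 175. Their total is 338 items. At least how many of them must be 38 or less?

Let j be the number exceeding 38. Then the total is ≥ 39·j + 8·(12 − j) = 96 + 31j.
So 31j ≤ 242 and j ≤ 7; hence at least 12 − 7 = 5 are ≤ 38.
Exactly 5 works: 5 values at 8 and 7 at 39 total 313; raise one of the low values by 25 (still ≤ 38) to hit 338.

5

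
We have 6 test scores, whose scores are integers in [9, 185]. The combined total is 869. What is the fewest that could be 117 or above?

Suppose at most 6 − j of them reach 117; then j values are ≤ 116 and the rest ≤ 185.
The total is then ≤ 116·j + 185·(6 − j) = 1110 − 69j. For this to be ≥ 869 we need j ≤ 3, so at least 6 − 3 = 3 must reach 117.
Exactly 3 works: 3 values at 185 and 3 at 116 total 903; lower one of the high values by 34 (still ≥ 117) to hit 869.

3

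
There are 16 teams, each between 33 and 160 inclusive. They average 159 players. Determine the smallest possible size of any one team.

144

Minimizing one value means maximizing the remaining 15.
The total is 16 × 159 = 2544.
The other 15 contribute at most 15 × 160 = 2400, leaving at least 2544 − 2400 = 144.
Since 144 ≥ 33, this is achievable: one at 144 and 15 at 160.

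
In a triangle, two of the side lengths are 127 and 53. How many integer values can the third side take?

The triangle inequality gives |127 − 53| < c < 127 + 53, i.e. 74 < c < 180.
So c can be any integer from 75 to 179: 105 values.

105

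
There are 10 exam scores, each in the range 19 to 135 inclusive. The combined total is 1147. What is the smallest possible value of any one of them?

To make one score as small as possible, make the other 9 as large as possible.
The other 9 can take up 9 × 135 = 1215 ≥ 1147 − 19, so one score can sit at its floor of 19.
Achievable: one at 19 and the other 9 totalling 1128, which fits since 9 × 19 ≤ 1128 ≤ 9 × 135.

19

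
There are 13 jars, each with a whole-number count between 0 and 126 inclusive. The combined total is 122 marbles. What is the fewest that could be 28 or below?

If only k of them are at most 28, the other 13 − k are at least 29, so the total is at least (13 − k)·29 + k·0.
This is ≤ 122, so (13 − k)·29 + 0k ≤ 122, which gives k ≥ 9.
Exactly 9 works: 9 values at 0 and 4 at 29 total 116; raise one of the low values by 6 (still ≤ 28) to hit 122.

9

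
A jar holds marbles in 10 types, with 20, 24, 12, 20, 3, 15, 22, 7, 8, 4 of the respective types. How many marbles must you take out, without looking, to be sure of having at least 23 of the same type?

134

In the worst case you take as many as possible of each type without reaching 23: 20 + 22 + 12 + 20 + 3 + 15 + 22 + 7 + 8 + 4 = 133.
The next one must give 23 of some type, so 133 + 1 = 134.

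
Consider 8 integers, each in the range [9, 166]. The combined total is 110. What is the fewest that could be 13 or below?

1

If only k of them are at most 13, the other 8 − k are at least 14, so the total is at least (8 − k)·14 + k·9.
This is ≤ 110, so (8 − k)·14 + 9k ≤ 110, which gives k ≥ 1.
Exactly 1 works: 1 value at 9 and 7 at 14 total 107; raise one of the low values by 3 (still ≤ 13) to hit 110.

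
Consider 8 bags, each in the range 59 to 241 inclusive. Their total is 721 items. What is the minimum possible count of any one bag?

Minimizing one value means maximizing the remaining 7.
The other 7 can take up 7 × 241 = 1687 ≥ 721 − 59, so one bag can sit at its floor of 59.
Achievable: one at 59 and the other 7 totalling 662, which fits since 7 × 59 ≤ 662 ≤ 7 × 241.

59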